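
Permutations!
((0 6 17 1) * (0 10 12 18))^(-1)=((0 6 17 1 10 12 18))^(-1)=(0 18 12 10 1 17 6)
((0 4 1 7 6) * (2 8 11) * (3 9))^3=((0 4 1 7 6)(2 8 11)(3 9))^3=(11)(0 7 4 6 1)(3 9)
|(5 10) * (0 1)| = 2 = |(0 1)(5 10)|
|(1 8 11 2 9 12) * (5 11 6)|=8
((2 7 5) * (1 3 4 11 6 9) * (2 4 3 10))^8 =(1 9 6 11 4 5 7 2 10)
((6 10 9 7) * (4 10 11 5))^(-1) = (4 5 11 6 7 9 10)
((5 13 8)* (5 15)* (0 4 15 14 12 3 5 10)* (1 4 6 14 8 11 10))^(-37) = (0 10 11 13 5 3 12 14 6)(1 15 4)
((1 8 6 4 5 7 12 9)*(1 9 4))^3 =(4 12 7 5)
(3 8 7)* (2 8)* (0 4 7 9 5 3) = (0 4 7)(2 8 9 5 3) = [4, 1, 8, 2, 7, 3, 6, 0, 9, 5]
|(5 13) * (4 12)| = 2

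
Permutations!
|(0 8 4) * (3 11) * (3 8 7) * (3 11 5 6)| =|(0 7 11 8 4)(3 5 6)| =15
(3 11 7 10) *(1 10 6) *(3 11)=(1 10 11 7 6)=[0, 10, 2, 3, 4, 5, 1, 6, 8, 9, 11, 7]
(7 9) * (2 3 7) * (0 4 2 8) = (0 4 2 3 7 9 8) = [4, 1, 3, 7, 2, 5, 6, 9, 0, 8]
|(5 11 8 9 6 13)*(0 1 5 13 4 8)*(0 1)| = |(13)(1 5 11)(4 8 9 6)| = 12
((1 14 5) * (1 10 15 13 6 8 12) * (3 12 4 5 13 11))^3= (1 6 5 11)(3 14 8 10)(4 15 12 13)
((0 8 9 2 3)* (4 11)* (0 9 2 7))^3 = ((0 8 2 3 9 7)(4 11))^3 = (0 3)(2 7)(4 11)(8 9)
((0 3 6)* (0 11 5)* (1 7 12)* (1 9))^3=(0 11 3 5 6)(1 9 12 7)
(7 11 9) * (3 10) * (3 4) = (3 10 4)(7 11 9) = [0, 1, 2, 10, 3, 5, 6, 11, 8, 7, 4, 9]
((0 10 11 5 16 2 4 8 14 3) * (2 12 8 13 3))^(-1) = (0 3 13 4 2 14 8 12 16 5 11 10)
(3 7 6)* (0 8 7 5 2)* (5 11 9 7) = (0 8 5 2)(3 11 9 7 6) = [8, 1, 0, 11, 4, 2, 3, 6, 5, 7, 10, 9]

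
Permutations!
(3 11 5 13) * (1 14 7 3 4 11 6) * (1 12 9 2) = (1 14 7 3 6 12 9 2)(4 11 5 13) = [0, 14, 1, 6, 11, 13, 12, 3, 8, 2, 10, 5, 9, 4, 7]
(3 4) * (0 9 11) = [9, 1, 2, 4, 3, 5, 6, 7, 8, 11, 10, 0] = (0 9 11)(3 4)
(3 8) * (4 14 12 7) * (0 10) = (0 10)(3 8)(4 14 12 7) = [10, 1, 2, 8, 14, 5, 6, 4, 3, 9, 0, 11, 7, 13, 12]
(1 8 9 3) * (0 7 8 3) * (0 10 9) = (0 7 8)(1 3)(9 10) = [7, 3, 2, 1, 4, 5, 6, 8, 0, 10, 9]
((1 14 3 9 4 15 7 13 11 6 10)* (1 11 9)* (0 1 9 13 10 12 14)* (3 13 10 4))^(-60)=((0 1)(3 9)(4 15 7)(6 12 14 13 10 11))^(-60)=(15)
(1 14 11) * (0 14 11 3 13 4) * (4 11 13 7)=(0 14 3 7 4)(1 13 11)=[14, 13, 2, 7, 0, 5, 6, 4, 8, 9, 10, 1, 12, 11, 3]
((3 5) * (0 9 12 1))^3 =(0 1 12 9)(3 5)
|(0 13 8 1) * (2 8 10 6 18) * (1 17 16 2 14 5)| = 8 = |(0 13 10 6 18 14 5 1)(2 8 17 16)|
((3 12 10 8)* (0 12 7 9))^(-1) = ((0 12 10 8 3 7 9))^(-1) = (0 9 7 3 8 10 12)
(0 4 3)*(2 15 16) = [4, 1, 15, 0, 3, 5, 6, 7, 8, 9, 10, 11, 12, 13, 14, 16, 2] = (0 4 3)(2 15 16)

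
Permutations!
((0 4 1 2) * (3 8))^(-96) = (8)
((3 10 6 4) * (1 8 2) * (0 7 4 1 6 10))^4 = ((10)(0 7 4 3)(1 8 2 6))^4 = (10)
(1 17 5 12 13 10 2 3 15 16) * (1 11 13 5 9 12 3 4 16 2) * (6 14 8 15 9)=(1 17 6 14 8 15 2 4 16 11 13 10)(3 9 12 5)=[0, 17, 4, 9, 16, 3, 14, 7, 15, 12, 1, 13, 5, 10, 8, 2, 11, 6]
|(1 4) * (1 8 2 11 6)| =|(1 4 8 2 11 6)| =6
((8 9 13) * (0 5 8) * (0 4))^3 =((0 5 8 9 13 4))^3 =(0 9)(4 8)(5 13)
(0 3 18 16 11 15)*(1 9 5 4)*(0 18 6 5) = [3, 9, 2, 6, 1, 4, 5, 7, 8, 0, 10, 15, 12, 13, 14, 18, 11, 17, 16] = (0 3 6 5 4 1 9)(11 15 18 16)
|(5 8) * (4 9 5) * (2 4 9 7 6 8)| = |(2 4 7 6 8 9 5)| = 7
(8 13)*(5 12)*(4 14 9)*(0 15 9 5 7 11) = (0 15 9 4 14 5 12 7 11)(8 13) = [15, 1, 2, 3, 14, 12, 6, 11, 13, 4, 10, 0, 7, 8, 5, 9]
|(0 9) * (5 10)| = |(0 9)(5 10)| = 2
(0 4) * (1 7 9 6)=(0 4)(1 7 9 6)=[4, 7, 2, 3, 0, 5, 1, 9, 8, 6]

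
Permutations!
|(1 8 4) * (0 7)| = |(0 7)(1 8 4)| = 6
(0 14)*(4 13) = (0 14)(4 13) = [14, 1, 2, 3, 13, 5, 6, 7, 8, 9, 10, 11, 12, 4, 0]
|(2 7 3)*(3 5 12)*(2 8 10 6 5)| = 6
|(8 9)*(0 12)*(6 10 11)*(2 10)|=|(0 12)(2 10 11 6)(8 9)|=4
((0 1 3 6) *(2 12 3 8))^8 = (0 1 8 2 12 3 6)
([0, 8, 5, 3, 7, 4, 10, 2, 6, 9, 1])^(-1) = [0, 10, 7, 3, 5, 2, 8, 4, 1, 9, 6]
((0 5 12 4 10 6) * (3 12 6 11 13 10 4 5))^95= ((0 3 12 5 6)(10 11 13))^95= (10 13 11)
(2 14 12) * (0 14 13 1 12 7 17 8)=[14, 12, 13, 3, 4, 5, 6, 17, 0, 9, 10, 11, 2, 1, 7, 15, 16, 8]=(0 14 7 17 8)(1 12 2 13)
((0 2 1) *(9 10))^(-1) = (0 1 2)(9 10)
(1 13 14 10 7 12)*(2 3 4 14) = [0, 13, 3, 4, 14, 5, 6, 12, 8, 9, 7, 11, 1, 2, 10] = (1 13 2 3 4 14 10 7 12)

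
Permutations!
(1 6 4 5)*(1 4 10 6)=(4 5)(6 10)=[0, 1, 2, 3, 5, 4, 10, 7, 8, 9, 6]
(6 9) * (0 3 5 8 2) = (0 3 5 8 2)(6 9) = [3, 1, 0, 5, 4, 8, 9, 7, 2, 6]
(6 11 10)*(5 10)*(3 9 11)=(3 9 11 5 10 6)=[0, 1, 2, 9, 4, 10, 3, 7, 8, 11, 6, 5]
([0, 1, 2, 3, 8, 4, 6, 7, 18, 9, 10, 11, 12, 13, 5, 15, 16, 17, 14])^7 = [0, 1, 2, 3, 18, 8, 6, 7, 14, 9, 10, 11, 12, 13, 4, 15, 16, 17, 5]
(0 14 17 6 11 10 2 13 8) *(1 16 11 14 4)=(0 4 1 16 11 10 2 13 8)(6 14 17)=[4, 16, 13, 3, 1, 5, 14, 7, 0, 9, 2, 10, 12, 8, 17, 15, 11, 6]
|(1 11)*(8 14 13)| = 6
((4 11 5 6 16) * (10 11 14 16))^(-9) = ((4 14 16)(5 6 10 11))^(-9) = (16)(5 11 10 6)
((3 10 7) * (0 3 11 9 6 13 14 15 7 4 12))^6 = ((0 3 10 4 12)(6 13 14 15 7 11 9))^6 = (0 3 10 4 12)(6 9 11 7 15 14 13)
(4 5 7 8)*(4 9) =(4 5 7 8 9) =[0, 1, 2, 3, 5, 7, 6, 8, 9, 4]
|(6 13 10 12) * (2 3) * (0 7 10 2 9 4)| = 10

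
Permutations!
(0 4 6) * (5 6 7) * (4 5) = [5, 1, 2, 3, 7, 6, 0, 4] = (0 5 6)(4 7)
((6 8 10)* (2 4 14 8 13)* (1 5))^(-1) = (1 5)(2 13 6 10 8 14 4)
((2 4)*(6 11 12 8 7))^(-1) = ((2 4)(6 11 12 8 7))^(-1) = (2 4)(6 7 8 12 11)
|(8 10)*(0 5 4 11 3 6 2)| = |(0 5 4 11 3 6 2)(8 10)| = 14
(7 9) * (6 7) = (6 7 9) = [0, 1, 2, 3, 4, 5, 7, 9, 8, 6]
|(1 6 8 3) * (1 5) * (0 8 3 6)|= 6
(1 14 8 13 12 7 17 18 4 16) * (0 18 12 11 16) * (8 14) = (0 18 4)(1 8 13 11 16)(7 17 12) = [18, 8, 2, 3, 0, 5, 6, 17, 13, 9, 10, 16, 7, 11, 14, 15, 1, 12, 4]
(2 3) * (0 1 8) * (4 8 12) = (0 1 12 4 8)(2 3) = [1, 12, 3, 2, 8, 5, 6, 7, 0, 9, 10, 11, 4]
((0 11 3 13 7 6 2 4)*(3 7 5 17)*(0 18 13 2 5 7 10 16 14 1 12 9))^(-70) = (0 10 14 12)(1 9 11 16)(2 18 7 5 3 4 13 6 17)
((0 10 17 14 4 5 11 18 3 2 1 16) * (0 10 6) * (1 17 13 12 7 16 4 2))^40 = (1 18 5)(2 17 14)(3 11 4) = ((0 6)(1 4 5 11 18 3)(2 17 14)(7 16 10 13 12))^40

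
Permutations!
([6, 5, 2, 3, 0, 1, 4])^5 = [4, 5, 2, 3, 6, 1, 0]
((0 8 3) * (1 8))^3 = ((0 1 8 3))^3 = (0 3 8 1)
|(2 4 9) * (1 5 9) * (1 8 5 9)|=6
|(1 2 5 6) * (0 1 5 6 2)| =6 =|(0 1)(2 6 5)|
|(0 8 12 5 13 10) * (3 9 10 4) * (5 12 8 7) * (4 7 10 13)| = |(0 10)(3 9 13 7 5 4)| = 6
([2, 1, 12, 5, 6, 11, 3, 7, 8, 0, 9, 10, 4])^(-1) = [9, 1, 0, 6, 12, 3, 4, 7, 8, 10, 11, 5, 2]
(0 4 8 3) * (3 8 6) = (8)(0 4 6 3) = [4, 1, 2, 0, 6, 5, 3, 7, 8]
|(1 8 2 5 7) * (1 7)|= |(1 8 2 5)|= 4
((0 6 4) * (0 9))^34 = (0 4)(6 9) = ((0 6 4 9))^34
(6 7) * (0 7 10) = (0 7 6 10) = [7, 1, 2, 3, 4, 5, 10, 6, 8, 9, 0]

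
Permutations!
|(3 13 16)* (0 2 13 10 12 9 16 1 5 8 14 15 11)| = 45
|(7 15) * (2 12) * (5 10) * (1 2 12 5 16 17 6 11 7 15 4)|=10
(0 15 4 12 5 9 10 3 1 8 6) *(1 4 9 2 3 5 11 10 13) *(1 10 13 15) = (0 1 8 6)(2 3 4 12 11 13 10 5)(9 15) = [1, 8, 3, 4, 12, 2, 0, 7, 6, 15, 5, 13, 11, 10, 14, 9]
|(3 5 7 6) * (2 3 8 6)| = |(2 3 5 7)(6 8)| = 4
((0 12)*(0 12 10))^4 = ((12)(0 10))^4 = (12)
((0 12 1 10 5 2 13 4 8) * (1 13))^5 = (13)(1 10 5 2)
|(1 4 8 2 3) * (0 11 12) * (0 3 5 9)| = 10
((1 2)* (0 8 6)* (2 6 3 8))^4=((0 2 1 6)(3 8))^4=(8)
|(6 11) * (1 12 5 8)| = 4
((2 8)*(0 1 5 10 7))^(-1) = ((0 1 5 10 7)(2 8))^(-1) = (0 7 10 5 1)(2 8)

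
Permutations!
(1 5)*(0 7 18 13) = (0 7 18 13)(1 5) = [7, 5, 2, 3, 4, 1, 6, 18, 8, 9, 10, 11, 12, 0, 14, 15, 16, 17, 13]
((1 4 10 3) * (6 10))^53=(1 10 4 3 6)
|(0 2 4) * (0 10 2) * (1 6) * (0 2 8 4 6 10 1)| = 12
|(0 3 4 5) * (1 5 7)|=6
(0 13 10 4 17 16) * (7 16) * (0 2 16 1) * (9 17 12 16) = (0 13 10 4 12 16 2 9 17 7 1) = [13, 0, 9, 3, 12, 5, 6, 1, 8, 17, 4, 11, 16, 10, 14, 15, 2, 7]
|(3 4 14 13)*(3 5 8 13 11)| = 12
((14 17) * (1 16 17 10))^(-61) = (1 10 14 17 16)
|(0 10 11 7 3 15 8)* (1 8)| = 8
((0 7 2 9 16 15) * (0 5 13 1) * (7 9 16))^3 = (0 2 5)(1 7 15)(9 16 13)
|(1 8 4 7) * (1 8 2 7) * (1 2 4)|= 5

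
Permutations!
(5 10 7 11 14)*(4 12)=(4 12)(5 10 7 11 14)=[0, 1, 2, 3, 12, 10, 6, 11, 8, 9, 7, 14, 4, 13, 5]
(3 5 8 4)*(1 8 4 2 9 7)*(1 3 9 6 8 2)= (1 2 6 8)(3 5 4 9 7)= [0, 2, 6, 5, 9, 4, 8, 3, 1, 7]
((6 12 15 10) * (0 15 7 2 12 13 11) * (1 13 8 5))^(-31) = (0 5 15 1 10 13 6 11 8)(2 7 12)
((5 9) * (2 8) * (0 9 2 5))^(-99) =((0 9)(2 8 5))^(-99) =(0 9)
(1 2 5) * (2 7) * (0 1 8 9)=(0 1 7 2 5 8 9)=[1, 7, 5, 3, 4, 8, 6, 2, 9, 0]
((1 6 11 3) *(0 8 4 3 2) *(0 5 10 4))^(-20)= (1 5)(2 3)(4 11)(6 10)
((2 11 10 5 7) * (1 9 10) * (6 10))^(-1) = ((1 9 6 10 5 7 2 11))^(-1) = (1 11 2 7 5 10 6 9)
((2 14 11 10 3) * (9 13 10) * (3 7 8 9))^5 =(2 14 11 3)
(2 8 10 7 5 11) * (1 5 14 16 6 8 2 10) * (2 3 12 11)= [0, 5, 3, 12, 4, 2, 8, 14, 1, 9, 7, 10, 11, 13, 16, 15, 6]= (1 5 2 3 12 11 10 7 14 16 6 8)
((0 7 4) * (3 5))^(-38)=(0 7 4)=((0 7 4)(3 5))^(-38)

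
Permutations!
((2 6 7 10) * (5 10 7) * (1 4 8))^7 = (1 4 8)(2 10 5 6)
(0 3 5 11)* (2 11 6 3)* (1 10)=[2, 10, 11, 5, 4, 6, 3, 7, 8, 9, 1, 0]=(0 2 11)(1 10)(3 5 6)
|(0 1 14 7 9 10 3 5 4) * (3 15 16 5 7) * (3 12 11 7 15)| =|(0 1 14 12 11 7 9 10 3 15 16 5 4)| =13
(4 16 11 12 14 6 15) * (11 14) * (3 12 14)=(3 12 11 14 6 15 4 16)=[0, 1, 2, 12, 16, 5, 15, 7, 8, 9, 10, 14, 11, 13, 6, 4, 3]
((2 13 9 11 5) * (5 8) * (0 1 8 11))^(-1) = ((0 1 8 5 2 13 9))^(-1) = (0 9 13 2 5 8 1)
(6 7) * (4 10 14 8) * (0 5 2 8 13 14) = (0 5 2 8 4 10)(6 7)(13 14) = [5, 1, 8, 3, 10, 2, 7, 6, 4, 9, 0, 11, 12, 14, 13]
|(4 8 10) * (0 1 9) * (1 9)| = 6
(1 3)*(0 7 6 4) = (0 7 6 4)(1 3) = [7, 3, 2, 1, 0, 5, 4, 6]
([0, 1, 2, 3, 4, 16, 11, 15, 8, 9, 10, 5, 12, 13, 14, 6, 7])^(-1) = [0, 1, 2, 3, 4, 11, 15, 16, 8, 9, 10, 6, 12, 13, 14, 7, 5]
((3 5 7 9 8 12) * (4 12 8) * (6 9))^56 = (12)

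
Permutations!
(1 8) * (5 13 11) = [0, 8, 2, 3, 4, 13, 6, 7, 1, 9, 10, 5, 12, 11] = (1 8)(5 13 11)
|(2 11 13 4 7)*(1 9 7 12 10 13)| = 20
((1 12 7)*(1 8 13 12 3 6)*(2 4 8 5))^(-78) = (2 5 7 12 13 8 4)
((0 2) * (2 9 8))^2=((0 9 8 2))^2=(0 8)(2 9)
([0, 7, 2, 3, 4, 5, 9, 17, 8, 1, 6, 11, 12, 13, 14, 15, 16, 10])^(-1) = (1 9 6 10 17 7)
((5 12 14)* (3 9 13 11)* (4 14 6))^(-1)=(3 11 13 9)(4 6 12 5 14)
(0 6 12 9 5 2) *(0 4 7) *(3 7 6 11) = (0 11 3 7)(2 4 6 12 9 5) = [11, 1, 4, 7, 6, 2, 12, 0, 8, 5, 10, 3, 9]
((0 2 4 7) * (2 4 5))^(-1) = ((0 4 7)(2 5))^(-1) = (0 7 4)(2 5)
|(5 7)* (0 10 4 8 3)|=|(0 10 4 8 3)(5 7)|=10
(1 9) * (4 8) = (1 9)(4 8) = [0, 9, 2, 3, 8, 5, 6, 7, 4, 1]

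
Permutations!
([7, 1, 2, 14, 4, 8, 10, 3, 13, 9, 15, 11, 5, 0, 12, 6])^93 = [5, 1, 2, 13, 4, 3, 6, 8, 14, 9, 10, 11, 7, 12, 0, 15]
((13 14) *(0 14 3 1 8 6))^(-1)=(0 6 8 1 3 13 14)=((0 14 13 3 1 8 6))^(-1)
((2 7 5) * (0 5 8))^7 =((0 5 2 7 8))^7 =(0 2 8 5 7)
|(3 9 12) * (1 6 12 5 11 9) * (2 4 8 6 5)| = 10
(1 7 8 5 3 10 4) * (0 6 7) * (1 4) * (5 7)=(0 6 5 3 10 1)(7 8)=[6, 0, 2, 10, 4, 3, 5, 8, 7, 9, 1]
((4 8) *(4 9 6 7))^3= ((4 8 9 6 7))^3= (4 6 8 7 9)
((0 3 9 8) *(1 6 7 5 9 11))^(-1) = (0 8 9 5 7 6 1 11 3)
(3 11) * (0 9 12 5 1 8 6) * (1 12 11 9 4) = (0 4 1 8 6)(3 9 11)(5 12) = [4, 8, 2, 9, 1, 12, 0, 7, 6, 11, 10, 3, 5]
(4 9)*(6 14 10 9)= (4 6 14 10 9)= [0, 1, 2, 3, 6, 5, 14, 7, 8, 4, 9, 11, 12, 13, 10]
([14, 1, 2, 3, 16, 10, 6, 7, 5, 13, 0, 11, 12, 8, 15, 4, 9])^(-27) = [4, 1, 2, 3, 13, 14, 6, 7, 0, 5, 15, 11, 12, 10, 16, 9, 8]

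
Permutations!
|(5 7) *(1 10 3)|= |(1 10 3)(5 7)|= 6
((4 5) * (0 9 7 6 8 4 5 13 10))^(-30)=((0 9 7 6 8 4 13 10))^(-30)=(0 7 8 13)(4 10 9 6)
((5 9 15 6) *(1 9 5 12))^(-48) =((1 9 15 6 12))^(-48) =(1 15 12 9 6)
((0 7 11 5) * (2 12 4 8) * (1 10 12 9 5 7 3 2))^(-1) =(0 5 9 2 3)(1 8 4 12 10)(7 11)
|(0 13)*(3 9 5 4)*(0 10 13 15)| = 4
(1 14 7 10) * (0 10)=[10, 14, 2, 3, 4, 5, 6, 0, 8, 9, 1, 11, 12, 13, 7]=(0 10 1 14 7)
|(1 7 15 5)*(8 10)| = |(1 7 15 5)(8 10)| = 4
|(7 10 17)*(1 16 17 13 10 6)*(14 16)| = 6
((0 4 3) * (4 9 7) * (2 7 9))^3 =((9)(0 2 7 4 3))^3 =(9)(0 4 2 3 7)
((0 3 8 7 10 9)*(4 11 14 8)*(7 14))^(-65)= (0 10 11 3 9 7 4)(8 14)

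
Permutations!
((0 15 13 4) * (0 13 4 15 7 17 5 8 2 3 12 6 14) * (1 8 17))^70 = ((0 7 1 8 2 3 12 6 14)(4 13 15)(5 17))^70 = (17)(0 6 3 8 7 14 12 2 1)(4 13 15)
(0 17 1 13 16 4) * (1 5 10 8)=(0 17 5 10 8 1 13 16 4)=[17, 13, 2, 3, 0, 10, 6, 7, 1, 9, 8, 11, 12, 16, 14, 15, 4, 5]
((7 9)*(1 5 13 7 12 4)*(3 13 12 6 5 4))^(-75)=(1 4)(3 7 6 12 13 9 5)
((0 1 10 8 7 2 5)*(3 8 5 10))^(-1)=((0 1 3 8 7 2 10 5))^(-1)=(0 5 10 2 7 8 3 1)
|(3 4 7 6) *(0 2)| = |(0 2)(3 4 7 6)| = 4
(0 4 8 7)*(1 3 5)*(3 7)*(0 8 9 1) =(0 4 9 1 7 8 3 5) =[4, 7, 2, 5, 9, 0, 6, 8, 3, 1]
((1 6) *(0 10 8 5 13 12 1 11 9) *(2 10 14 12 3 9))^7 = ((0 14 12 1 6 11 2 10 8 5 13 3 9))^7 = (0 10 14 8 12 5 1 13 6 3 11 9 2)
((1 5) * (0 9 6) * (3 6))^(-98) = ((0 9 3 6)(1 5))^(-98) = (0 3)(6 9)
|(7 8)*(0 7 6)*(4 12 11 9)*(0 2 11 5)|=10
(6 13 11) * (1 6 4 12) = (1 6 13 11 4 12) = [0, 6, 2, 3, 12, 5, 13, 7, 8, 9, 10, 4, 1, 11]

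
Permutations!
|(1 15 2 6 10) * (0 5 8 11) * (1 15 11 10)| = |(0 5 8 10 15 2 6 1 11)| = 9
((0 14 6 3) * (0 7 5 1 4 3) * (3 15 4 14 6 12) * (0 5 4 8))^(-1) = (0 8 15 4 7 3 12 14 1 5 6) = ((0 6 5 1 14 12 3 7 4 15 8))^(-1)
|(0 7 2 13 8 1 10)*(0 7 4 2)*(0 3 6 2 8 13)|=9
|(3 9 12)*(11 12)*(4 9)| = |(3 4 9 11 12)| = 5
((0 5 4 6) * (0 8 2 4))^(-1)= (0 5)(2 8 6 4)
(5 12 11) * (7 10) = (5 12 11)(7 10) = [0, 1, 2, 3, 4, 12, 6, 10, 8, 9, 7, 5, 11]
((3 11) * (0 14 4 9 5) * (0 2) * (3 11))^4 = ((0 14 4 9 5 2))^4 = (0 5 4)(2 9 14)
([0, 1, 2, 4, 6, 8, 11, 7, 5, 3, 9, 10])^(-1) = (3 9 10 11 6 4)(5 8)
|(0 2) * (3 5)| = 2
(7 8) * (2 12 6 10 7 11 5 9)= (2 12 6 10 7 8 11 5 9)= [0, 1, 12, 3, 4, 9, 10, 8, 11, 2, 7, 5, 6]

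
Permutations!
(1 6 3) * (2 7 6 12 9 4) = (1 12 9 4 2 7 6 3) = [0, 12, 7, 1, 2, 5, 3, 6, 8, 4, 10, 11, 9]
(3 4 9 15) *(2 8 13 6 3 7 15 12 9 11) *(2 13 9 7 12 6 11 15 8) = (3 4 15 12 7 8 9 6)(11 13) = [0, 1, 2, 4, 15, 5, 3, 8, 9, 6, 10, 13, 7, 11, 14, 12]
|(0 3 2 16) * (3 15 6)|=6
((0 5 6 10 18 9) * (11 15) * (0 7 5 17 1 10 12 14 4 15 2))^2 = ((0 17 1 10 18 9 7 5 6 12 14 4 15 11 2))^2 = (0 1 18 7 6 14 15 2 17 10 9 5 12 4 11)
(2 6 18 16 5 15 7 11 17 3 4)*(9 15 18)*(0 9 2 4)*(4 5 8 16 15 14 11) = [9, 1, 6, 0, 5, 18, 2, 4, 16, 14, 10, 17, 12, 13, 11, 7, 8, 3, 15] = (0 9 14 11 17 3)(2 6)(4 5 18 15 7)(8 16)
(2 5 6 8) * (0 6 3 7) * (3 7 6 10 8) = (0 10 8 2 5 7)(3 6) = [10, 1, 5, 6, 4, 7, 3, 0, 2, 9, 8]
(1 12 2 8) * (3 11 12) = (1 3 11 12 2 8) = [0, 3, 8, 11, 4, 5, 6, 7, 1, 9, 10, 12, 2]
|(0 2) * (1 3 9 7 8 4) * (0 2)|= |(1 3 9 7 8 4)|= 6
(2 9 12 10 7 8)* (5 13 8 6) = [0, 1, 9, 3, 4, 13, 5, 6, 2, 12, 7, 11, 10, 8] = (2 9 12 10 7 6 5 13 8)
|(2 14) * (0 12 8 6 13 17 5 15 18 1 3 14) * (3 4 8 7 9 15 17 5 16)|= 17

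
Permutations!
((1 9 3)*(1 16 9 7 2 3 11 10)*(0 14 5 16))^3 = ((0 14 5 16 9 11 10 1 7 2 3))^3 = (0 16 10 2 14 9 1 3 5 11 7)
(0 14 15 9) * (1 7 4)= (0 14 15 9)(1 7 4)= [14, 7, 2, 3, 1, 5, 6, 4, 8, 0, 10, 11, 12, 13, 15, 9]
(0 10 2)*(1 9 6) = (0 10 2)(1 9 6) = [10, 9, 0, 3, 4, 5, 1, 7, 8, 6, 2]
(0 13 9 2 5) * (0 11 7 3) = (0 13 9 2 5 11 7 3) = [13, 1, 5, 0, 4, 11, 6, 3, 8, 2, 10, 7, 12, 9]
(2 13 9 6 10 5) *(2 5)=[0, 1, 13, 3, 4, 5, 10, 7, 8, 6, 2, 11, 12, 9]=(2 13 9 6 10)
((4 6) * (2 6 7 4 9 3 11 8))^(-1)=(2 8 11 3 9 6)(4 7)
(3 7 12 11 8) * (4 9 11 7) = (3 4 9 11 8)(7 12) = [0, 1, 2, 4, 9, 5, 6, 12, 3, 11, 10, 8, 7]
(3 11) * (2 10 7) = (2 10 7)(3 11) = [0, 1, 10, 11, 4, 5, 6, 2, 8, 9, 7, 3]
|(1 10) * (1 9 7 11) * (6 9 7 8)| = |(1 10 7 11)(6 9 8)| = 12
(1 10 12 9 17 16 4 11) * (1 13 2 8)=[0, 10, 8, 3, 11, 5, 6, 7, 1, 17, 12, 13, 9, 2, 14, 15, 4, 16]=(1 10 12 9 17 16 4 11 13 2 8)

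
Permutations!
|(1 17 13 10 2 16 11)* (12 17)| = |(1 12 17 13 10 2 16 11)| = 8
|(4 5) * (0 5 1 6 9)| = |(0 5 4 1 6 9)| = 6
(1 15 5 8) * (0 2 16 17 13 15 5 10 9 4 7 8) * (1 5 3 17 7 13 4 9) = (0 2 16 7 8 5)(1 3 17 4 13 15 10) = [2, 3, 16, 17, 13, 0, 6, 8, 5, 9, 1, 11, 12, 15, 14, 10, 7, 4]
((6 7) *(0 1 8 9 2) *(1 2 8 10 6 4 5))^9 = (0 2)(1 7)(4 10)(5 6)(8 9)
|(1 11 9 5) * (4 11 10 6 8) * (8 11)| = |(1 10 6 11 9 5)(4 8)| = 6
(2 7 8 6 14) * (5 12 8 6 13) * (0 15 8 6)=(0 15 8 13 5 12 6 14 2 7)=[15, 1, 7, 3, 4, 12, 14, 0, 13, 9, 10, 11, 6, 5, 2, 8]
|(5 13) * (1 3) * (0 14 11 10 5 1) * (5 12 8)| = |(0 14 11 10 12 8 5 13 1 3)| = 10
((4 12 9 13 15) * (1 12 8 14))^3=(1 13 8 12 15 14 9 4)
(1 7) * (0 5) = [5, 7, 2, 3, 4, 0, 6, 1] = (0 5)(1 7)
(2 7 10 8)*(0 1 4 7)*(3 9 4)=(0 1 3 9 4 7 10 8 2)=[1, 3, 0, 9, 7, 5, 6, 10, 2, 4, 8]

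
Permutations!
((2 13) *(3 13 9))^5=(2 9 3 13)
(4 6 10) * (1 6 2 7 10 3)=(1 6 3)(2 7 10 4)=[0, 6, 7, 1, 2, 5, 3, 10, 8, 9, 4]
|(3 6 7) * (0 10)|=6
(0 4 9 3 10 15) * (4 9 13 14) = (0 9 3 10 15)(4 13 14) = [9, 1, 2, 10, 13, 5, 6, 7, 8, 3, 15, 11, 12, 14, 4, 0]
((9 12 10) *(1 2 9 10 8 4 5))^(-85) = (1 5 4 8 12 9 2)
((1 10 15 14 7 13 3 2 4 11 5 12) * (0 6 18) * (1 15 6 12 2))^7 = ((0 12 15 14 7 13 3 1 10 6 18)(2 4 11 5))^7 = (0 1 14 18 3 15 6 13 12 10 7)(2 5 11 4)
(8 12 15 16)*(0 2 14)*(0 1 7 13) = (0 2 14 1 7 13)(8 12 15 16) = [2, 7, 14, 3, 4, 5, 6, 13, 12, 9, 10, 11, 15, 0, 1, 16, 8]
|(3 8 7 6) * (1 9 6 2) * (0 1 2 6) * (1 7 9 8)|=7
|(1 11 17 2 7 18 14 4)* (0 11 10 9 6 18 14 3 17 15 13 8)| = 55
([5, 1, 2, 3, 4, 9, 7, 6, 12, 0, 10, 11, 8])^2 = [9, 1, 2, 3, 4, 0, 6, 7, 8, 5, 10, 11, 12]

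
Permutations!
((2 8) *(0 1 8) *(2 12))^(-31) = (0 2 12 8 1)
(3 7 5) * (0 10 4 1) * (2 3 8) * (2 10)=(0 2 3 7 5 8 10 4 1)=[2, 0, 3, 7, 1, 8, 6, 5, 10, 9, 4]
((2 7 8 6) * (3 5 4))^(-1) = ((2 7 8 6)(3 5 4))^(-1) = (2 6 8 7)(3 4 5)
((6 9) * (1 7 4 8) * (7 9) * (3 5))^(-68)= ((1 9 6 7 4 8)(3 5))^(-68)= (1 4 6)(7 9 8)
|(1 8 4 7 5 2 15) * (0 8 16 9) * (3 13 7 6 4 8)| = 10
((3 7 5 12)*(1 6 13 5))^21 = (13)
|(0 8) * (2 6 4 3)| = |(0 8)(2 6 4 3)| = 4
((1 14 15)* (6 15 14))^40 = ((1 6 15))^40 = (1 6 15)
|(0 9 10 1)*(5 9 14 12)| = 7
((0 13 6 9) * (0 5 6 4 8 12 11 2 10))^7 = (0 10 2 11 12 8 4 13)(5 6 9)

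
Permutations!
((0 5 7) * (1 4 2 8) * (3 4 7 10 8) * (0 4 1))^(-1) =((0 5 10 8)(1 7 4 2 3))^(-1) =(0 8 10 5)(1 3 2 4 7)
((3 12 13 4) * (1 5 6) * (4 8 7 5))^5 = ((1 4 3 12 13 8 7 5 6))^5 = (1 8 4 7 3 5 12 6 13)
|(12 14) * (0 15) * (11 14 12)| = 2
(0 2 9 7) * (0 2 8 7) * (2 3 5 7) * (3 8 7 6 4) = (0 7 8 2 9)(3 5 6 4) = [7, 1, 9, 5, 3, 6, 4, 8, 2, 0]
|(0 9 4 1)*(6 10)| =|(0 9 4 1)(6 10)| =4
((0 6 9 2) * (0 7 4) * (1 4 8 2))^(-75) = (9)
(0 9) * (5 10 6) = (0 9)(5 10 6) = [9, 1, 2, 3, 4, 10, 5, 7, 8, 0, 6]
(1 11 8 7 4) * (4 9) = (1 11 8 7 9 4) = [0, 11, 2, 3, 1, 5, 6, 9, 7, 4, 10, 8]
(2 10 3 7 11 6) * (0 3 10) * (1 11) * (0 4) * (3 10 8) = (0 10 8 3 7 1 11 6 2 4) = [10, 11, 4, 7, 0, 5, 2, 1, 3, 9, 8, 6]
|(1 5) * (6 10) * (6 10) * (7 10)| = 2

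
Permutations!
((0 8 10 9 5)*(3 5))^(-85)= ((0 8 10 9 3 5))^(-85)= (0 5 3 9 10 8)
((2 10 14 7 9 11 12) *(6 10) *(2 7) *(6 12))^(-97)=(2 14 10 6 11 9 7 12)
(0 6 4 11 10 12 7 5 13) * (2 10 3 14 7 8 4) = (0 6 2 10 12 8 4 11 3 14 7 5 13) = [6, 1, 10, 14, 11, 13, 2, 5, 4, 9, 12, 3, 8, 0, 7]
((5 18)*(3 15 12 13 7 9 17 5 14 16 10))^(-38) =(3 16 18 17 7 12)(5 9 13 15 10 14)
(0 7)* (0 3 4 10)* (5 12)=(0 7 3 4 10)(5 12)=[7, 1, 2, 4, 10, 12, 6, 3, 8, 9, 0, 11, 5]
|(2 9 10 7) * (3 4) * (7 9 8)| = 6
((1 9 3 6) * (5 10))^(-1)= ((1 9 3 6)(5 10))^(-1)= (1 6 3 9)(5 10)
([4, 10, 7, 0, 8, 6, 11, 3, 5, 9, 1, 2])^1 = [4, 10, 7, 0, 8, 6, 11, 3, 5, 9, 1, 2]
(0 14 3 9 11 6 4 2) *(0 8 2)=(0 14 3 9 11 6 4)(2 8)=[14, 1, 8, 9, 0, 5, 4, 7, 2, 11, 10, 6, 12, 13, 3]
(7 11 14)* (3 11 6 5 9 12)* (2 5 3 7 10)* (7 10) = (2 5 9 12 10)(3 11 14 7 6) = [0, 1, 5, 11, 4, 9, 3, 6, 8, 12, 2, 14, 10, 13, 7]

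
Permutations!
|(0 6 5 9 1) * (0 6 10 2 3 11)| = |(0 10 2 3 11)(1 6 5 9)| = 20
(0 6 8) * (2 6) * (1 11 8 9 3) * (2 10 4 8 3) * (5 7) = [10, 11, 6, 1, 8, 7, 9, 5, 0, 2, 4, 3] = (0 10 4 8)(1 11 3)(2 6 9)(5 7)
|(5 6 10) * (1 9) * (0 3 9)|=|(0 3 9 1)(5 6 10)|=12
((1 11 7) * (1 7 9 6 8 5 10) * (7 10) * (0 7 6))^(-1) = (0 9 11 1 10 7)(5 8 6)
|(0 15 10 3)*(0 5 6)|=6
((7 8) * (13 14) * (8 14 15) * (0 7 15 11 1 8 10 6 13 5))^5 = (0 7 14 5)(1 13 10 8 11 6 15)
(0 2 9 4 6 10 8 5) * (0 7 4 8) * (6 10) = (0 2 9 8 5 7 4 10) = [2, 1, 9, 3, 10, 7, 6, 4, 5, 8, 0]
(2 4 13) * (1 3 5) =(1 3 5)(2 4 13) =[0, 3, 4, 5, 13, 1, 6, 7, 8, 9, 10, 11, 12, 2]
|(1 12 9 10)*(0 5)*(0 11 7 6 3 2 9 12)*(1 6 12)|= 30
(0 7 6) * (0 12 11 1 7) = (1 7 6 12 11) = [0, 7, 2, 3, 4, 5, 12, 6, 8, 9, 10, 1, 11]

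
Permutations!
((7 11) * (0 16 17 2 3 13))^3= ((0 16 17 2 3 13)(7 11))^3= (0 2)(3 16)(7 11)(13 17)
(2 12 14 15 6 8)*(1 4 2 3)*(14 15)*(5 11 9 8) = (1 4 2 12 15 6 5 11 9 8 3) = [0, 4, 12, 1, 2, 11, 5, 7, 3, 8, 10, 9, 15, 13, 14, 6]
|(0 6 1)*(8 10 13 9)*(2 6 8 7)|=|(0 8 10 13 9 7 2 6 1)|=9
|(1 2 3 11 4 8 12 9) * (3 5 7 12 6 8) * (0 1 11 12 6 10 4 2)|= |(0 1)(2 5 7 6 8 10 4 3 12 9 11)|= 22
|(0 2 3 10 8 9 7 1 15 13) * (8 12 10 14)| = |(0 2 3 14 8 9 7 1 15 13)(10 12)| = 10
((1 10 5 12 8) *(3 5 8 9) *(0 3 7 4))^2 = (0 5 9 4 3 12 7)(1 8 10)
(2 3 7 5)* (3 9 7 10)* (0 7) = (0 7 5 2 9)(3 10) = [7, 1, 9, 10, 4, 2, 6, 5, 8, 0, 3]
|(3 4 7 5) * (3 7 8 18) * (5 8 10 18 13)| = |(3 4 10 18)(5 7 8 13)| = 4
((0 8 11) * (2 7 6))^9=(11)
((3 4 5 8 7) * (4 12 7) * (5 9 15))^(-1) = ((3 12 7)(4 9 15 5 8))^(-1) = (3 7 12)(4 8 5 15 9)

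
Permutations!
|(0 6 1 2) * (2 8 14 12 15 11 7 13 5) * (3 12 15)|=|(0 6 1 8 14 15 11 7 13 5 2)(3 12)|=22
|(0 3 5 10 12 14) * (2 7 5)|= 8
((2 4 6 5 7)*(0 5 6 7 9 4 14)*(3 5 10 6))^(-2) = (0 2 4 5 6)(3 10 14 7 9)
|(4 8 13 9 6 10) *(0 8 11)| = 8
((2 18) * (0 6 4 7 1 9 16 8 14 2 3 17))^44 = ((0 6 4 7 1 9 16 8 14 2 18 3 17))^44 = (0 9 18 4 8 17 1 2 6 16 3 7 14)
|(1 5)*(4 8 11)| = 6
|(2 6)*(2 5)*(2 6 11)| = 2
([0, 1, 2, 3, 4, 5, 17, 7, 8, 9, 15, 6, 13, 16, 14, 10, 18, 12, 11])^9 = (6 12 16 11 17 13 18)(10 15)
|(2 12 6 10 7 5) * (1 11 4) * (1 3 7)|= 10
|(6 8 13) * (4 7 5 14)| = |(4 7 5 14)(6 8 13)| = 12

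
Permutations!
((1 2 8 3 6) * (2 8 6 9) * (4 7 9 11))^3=((1 8 3 11 4 7 9 2 6))^3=(1 11 9)(2 8 4)(3 7 6)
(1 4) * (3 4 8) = (1 8 3 4) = [0, 8, 2, 4, 1, 5, 6, 7, 3]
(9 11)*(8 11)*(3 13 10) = (3 13 10)(8 11 9) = [0, 1, 2, 13, 4, 5, 6, 7, 11, 8, 3, 9, 12, 10]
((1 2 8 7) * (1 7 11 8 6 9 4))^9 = (1 4 9 6 2)(8 11)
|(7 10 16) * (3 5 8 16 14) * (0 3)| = |(0 3 5 8 16 7 10 14)| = 8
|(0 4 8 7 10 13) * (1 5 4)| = |(0 1 5 4 8 7 10 13)| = 8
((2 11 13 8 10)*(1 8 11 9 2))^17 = (1 10 8)(2 9)(11 13)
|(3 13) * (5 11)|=|(3 13)(5 11)|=2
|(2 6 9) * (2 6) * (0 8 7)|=|(0 8 7)(6 9)|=6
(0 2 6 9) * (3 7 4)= (0 2 6 9)(3 7 4)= [2, 1, 6, 7, 3, 5, 9, 4, 8, 0]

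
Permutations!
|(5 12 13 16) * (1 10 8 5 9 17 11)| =|(1 10 8 5 12 13 16 9 17 11)| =10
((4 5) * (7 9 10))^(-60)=(10)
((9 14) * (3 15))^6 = (15)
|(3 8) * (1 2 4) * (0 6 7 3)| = |(0 6 7 3 8)(1 2 4)| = 15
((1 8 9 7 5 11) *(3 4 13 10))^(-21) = ((1 8 9 7 5 11)(3 4 13 10))^(-21) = (1 7)(3 10 13 4)(5 8)(9 11)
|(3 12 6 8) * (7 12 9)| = 6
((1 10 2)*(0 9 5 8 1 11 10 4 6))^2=((0 9 5 8 1 4 6)(2 11 10))^2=(0 5 1 6 9 8 4)(2 10 11)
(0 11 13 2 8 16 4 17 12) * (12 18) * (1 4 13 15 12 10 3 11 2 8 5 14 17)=(0 2 5 14 17 18 10 3 11 15 12)(1 4)(8 16 13)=[2, 4, 5, 11, 1, 14, 6, 7, 16, 9, 3, 15, 0, 8, 17, 12, 13, 18, 10]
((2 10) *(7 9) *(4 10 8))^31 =(2 10 4 8)(7 9)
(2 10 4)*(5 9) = (2 10 4)(5 9) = [0, 1, 10, 3, 2, 9, 6, 7, 8, 5, 4]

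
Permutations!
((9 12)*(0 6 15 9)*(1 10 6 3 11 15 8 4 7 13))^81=((0 3 11 15 9 12)(1 10 6 8 4 7 13))^81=(0 15)(1 4 10 7 6 13 8)(3 9)(11 12)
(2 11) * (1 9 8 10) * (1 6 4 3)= [0, 9, 11, 1, 3, 5, 4, 7, 10, 8, 6, 2]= (1 9 8 10 6 4 3)(2 11)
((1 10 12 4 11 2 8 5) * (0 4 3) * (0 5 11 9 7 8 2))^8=(0 9 8)(1 3 10 5 12)(4 7 11)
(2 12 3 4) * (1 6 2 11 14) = (1 6 2 12 3 4 11 14) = [0, 6, 12, 4, 11, 5, 2, 7, 8, 9, 10, 14, 3, 13, 1]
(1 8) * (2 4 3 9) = (1 8)(2 4 3 9) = [0, 8, 4, 9, 3, 5, 6, 7, 1, 2]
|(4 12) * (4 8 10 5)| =|(4 12 8 10 5)| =5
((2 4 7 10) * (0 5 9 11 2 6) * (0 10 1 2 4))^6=(0 1 4 9)(2 7 11 5)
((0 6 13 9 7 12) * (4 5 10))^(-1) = ((0 6 13 9 7 12)(4 5 10))^(-1) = (0 12 7 9 13 6)(4 10 5)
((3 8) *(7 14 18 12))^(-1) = (3 8)(7 12 18 14) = ((3 8)(7 14 18 12))^(-1)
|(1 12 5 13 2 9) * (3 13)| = 7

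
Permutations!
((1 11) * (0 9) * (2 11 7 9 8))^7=((0 8 2 11 1 7 9))^7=(11)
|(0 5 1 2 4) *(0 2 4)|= 5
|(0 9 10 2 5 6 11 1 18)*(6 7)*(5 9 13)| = 24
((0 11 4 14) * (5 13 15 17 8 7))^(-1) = ((0 11 4 14)(5 13 15 17 8 7))^(-1) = (0 14 4 11)(5 7 8 17 15 13)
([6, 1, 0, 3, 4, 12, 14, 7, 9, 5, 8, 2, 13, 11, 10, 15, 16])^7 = [12, 1, 5, 3, 4, 14, 13, 7, 0, 6, 2, 9, 10, 8, 11, 15, 16]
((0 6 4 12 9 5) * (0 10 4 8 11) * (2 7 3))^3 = ((0 6 8 11)(2 7 3)(4 12 9 5 10))^3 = (0 11 8 6)(4 5 12 10 9)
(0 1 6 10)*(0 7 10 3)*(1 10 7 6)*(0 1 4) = (0 10 6 3 1 4) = [10, 4, 2, 1, 0, 5, 3, 7, 8, 9, 6]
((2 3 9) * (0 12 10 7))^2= ((0 12 10 7)(2 3 9))^2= (0 10)(2 9 3)(7 12)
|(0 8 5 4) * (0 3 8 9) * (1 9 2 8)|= 8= |(0 2 8 5 4 3 1 9)|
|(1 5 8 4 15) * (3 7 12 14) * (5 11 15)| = 12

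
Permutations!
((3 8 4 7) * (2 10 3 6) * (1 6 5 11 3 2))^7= ((1 6)(2 10)(3 8 4 7 5 11))^7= (1 6)(2 10)(3 8 4 7 5 11)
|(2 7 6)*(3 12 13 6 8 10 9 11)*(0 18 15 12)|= |(0 18 15 12 13 6 2 7 8 10 9 11 3)|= 13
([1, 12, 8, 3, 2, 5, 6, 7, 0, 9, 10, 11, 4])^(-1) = (0 8 2 4 12 1)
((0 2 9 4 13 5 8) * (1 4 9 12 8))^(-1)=((0 2 12 8)(1 4 13 5))^(-1)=(0 8 12 2)(1 5 13 4)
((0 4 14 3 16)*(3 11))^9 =((0 4 14 11 3 16))^9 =(0 11)(3 4)(14 16)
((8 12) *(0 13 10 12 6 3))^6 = ((0 13 10 12 8 6 3))^6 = (0 3 6 8 12 10 13)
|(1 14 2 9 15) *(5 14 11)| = 7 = |(1 11 5 14 2 9 15)|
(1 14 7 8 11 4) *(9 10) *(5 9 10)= (1 14 7 8 11 4)(5 9)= [0, 14, 2, 3, 1, 9, 6, 8, 11, 5, 10, 4, 12, 13, 7]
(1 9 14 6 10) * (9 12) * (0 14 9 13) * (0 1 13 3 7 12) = (0 14 6 10 13 1)(3 7 12) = [14, 0, 2, 7, 4, 5, 10, 12, 8, 9, 13, 11, 3, 1, 6]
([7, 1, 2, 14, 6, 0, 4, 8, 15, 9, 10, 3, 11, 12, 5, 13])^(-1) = [5, 1, 2, 11, 6, 14, 4, 0, 7, 9, 10, 12, 13, 15, 3, 8]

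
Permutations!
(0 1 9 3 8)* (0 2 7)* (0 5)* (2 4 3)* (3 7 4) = (0 1 9 2 4 7 5)(3 8) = [1, 9, 4, 8, 7, 0, 6, 5, 3, 2]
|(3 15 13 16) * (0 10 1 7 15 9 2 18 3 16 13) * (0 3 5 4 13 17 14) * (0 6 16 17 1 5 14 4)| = |(0 10 5)(1 7 15 3 9 2 18 14 6 16 17 4 13)| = 39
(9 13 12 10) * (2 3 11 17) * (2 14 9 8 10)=(2 3 11 17 14 9 13 12)(8 10)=[0, 1, 3, 11, 4, 5, 6, 7, 10, 13, 8, 17, 2, 12, 9, 15, 16, 14]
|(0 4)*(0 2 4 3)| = 2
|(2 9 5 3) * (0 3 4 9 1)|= |(0 3 2 1)(4 9 5)|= 12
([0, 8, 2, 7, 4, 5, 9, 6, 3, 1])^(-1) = [0, 9, 2, 8, 4, 5, 7, 3, 1, 6]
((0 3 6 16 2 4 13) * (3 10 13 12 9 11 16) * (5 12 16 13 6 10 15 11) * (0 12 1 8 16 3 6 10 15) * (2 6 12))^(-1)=(1 5 9 12 6 16 8)(2 13 11 15 3 4)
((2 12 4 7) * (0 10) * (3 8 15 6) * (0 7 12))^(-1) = ((0 10 7 2)(3 8 15 6)(4 12))^(-1) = (0 2 7 10)(3 6 15 8)(4 12)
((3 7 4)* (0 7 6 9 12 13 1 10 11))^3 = ((0 7 4 3 6 9 12 13 1 10 11))^3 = (0 3 12 10 7 6 13 11 4 9 1)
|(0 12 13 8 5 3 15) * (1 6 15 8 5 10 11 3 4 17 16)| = 20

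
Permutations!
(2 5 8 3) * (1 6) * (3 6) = [0, 3, 5, 2, 4, 8, 1, 7, 6] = (1 3 2 5 8 6)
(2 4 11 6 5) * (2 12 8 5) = (2 4 11 6)(5 12 8) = [0, 1, 4, 3, 11, 12, 2, 7, 5, 9, 10, 6, 8]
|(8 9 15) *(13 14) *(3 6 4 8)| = 6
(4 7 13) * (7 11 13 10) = (4 11 13)(7 10) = [0, 1, 2, 3, 11, 5, 6, 10, 8, 9, 7, 13, 12, 4]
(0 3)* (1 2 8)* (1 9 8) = (0 3)(1 2)(8 9) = [3, 2, 1, 0, 4, 5, 6, 7, 9, 8]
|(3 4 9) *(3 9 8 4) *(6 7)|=2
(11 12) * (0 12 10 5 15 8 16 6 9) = (0 12 11 10 5 15 8 16 6 9) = [12, 1, 2, 3, 4, 15, 9, 7, 16, 0, 5, 10, 11, 13, 14, 8, 6]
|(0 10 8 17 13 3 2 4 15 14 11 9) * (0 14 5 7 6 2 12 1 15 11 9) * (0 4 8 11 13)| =|(0 10 11 4 13 3 12 1 15 5 7 6 2 8 17)(9 14)| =30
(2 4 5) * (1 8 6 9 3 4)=(1 8 6 9 3 4 5 2)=[0, 8, 1, 4, 5, 2, 9, 7, 6, 3]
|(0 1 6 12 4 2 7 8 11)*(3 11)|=|(0 1 6 12 4 2 7 8 3 11)|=10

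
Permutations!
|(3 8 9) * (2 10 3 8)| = |(2 10 3)(8 9)| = 6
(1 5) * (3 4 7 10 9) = (1 5)(3 4 7 10 9) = [0, 5, 2, 4, 7, 1, 6, 10, 8, 3, 9]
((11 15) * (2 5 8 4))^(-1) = (2 4 8 5)(11 15)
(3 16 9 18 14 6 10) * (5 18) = (3 16 9 5 18 14 6 10) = [0, 1, 2, 16, 4, 18, 10, 7, 8, 5, 3, 11, 12, 13, 6, 15, 9, 17, 14]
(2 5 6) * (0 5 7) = (0 5 6 2 7) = [5, 1, 7, 3, 4, 6, 2, 0]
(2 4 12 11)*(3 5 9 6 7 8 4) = (2 3 5 9 6 7 8 4 12 11) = [0, 1, 3, 5, 12, 9, 7, 8, 4, 6, 10, 2, 11]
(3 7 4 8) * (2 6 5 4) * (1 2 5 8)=(1 2 6 8 3 7 5 4)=[0, 2, 6, 7, 1, 4, 8, 5, 3]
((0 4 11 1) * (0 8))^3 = (0 1 4 8 11)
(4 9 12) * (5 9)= (4 5 9 12)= [0, 1, 2, 3, 5, 9, 6, 7, 8, 12, 10, 11, 4]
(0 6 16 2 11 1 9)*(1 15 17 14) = [6, 9, 11, 3, 4, 5, 16, 7, 8, 0, 10, 15, 12, 13, 1, 17, 2, 14] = (0 6 16 2 11 15 17 14 1 9)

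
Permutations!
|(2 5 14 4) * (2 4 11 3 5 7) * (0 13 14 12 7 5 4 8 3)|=|(0 13 14 11)(2 5 12 7)(3 4 8)|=12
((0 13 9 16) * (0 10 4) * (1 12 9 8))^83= (0 8 12 16 4 13 1 9 10)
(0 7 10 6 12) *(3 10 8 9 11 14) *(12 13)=[7, 1, 2, 10, 4, 5, 13, 8, 9, 11, 6, 14, 0, 12, 3]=(0 7 8 9 11 14 3 10 6 13 12)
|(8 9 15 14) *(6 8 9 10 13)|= |(6 8 10 13)(9 15 14)|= 12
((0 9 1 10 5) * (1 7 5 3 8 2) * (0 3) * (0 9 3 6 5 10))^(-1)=(0 1 2 8 3)(5 6)(7 9 10)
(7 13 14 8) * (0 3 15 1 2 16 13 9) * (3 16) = (0 16 13 14 8 7 9)(1 2 3 15) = [16, 2, 3, 15, 4, 5, 6, 9, 7, 0, 10, 11, 12, 14, 8, 1, 13]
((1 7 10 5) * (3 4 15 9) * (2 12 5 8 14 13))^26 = ((1 7 10 8 14 13 2 12 5)(3 4 15 9))^26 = (1 5 12 2 13 14 8 10 7)(3 15)(4 9)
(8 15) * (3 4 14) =(3 4 14)(8 15) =[0, 1, 2, 4, 14, 5, 6, 7, 15, 9, 10, 11, 12, 13, 3, 8]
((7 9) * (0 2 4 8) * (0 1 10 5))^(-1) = (0 5 10 1 8 4 2)(7 9)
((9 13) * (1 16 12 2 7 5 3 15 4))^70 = ((1 16 12 2 7 5 3 15 4)(9 13))^70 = (1 15 5 2 16 4 3 7 12)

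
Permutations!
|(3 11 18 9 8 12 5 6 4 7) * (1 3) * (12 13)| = |(1 3 11 18 9 8 13 12 5 6 4 7)| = 12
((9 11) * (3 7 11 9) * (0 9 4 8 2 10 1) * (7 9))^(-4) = (0 8 11 10 9)(1 4 7 2 3)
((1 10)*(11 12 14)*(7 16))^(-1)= ((1 10)(7 16)(11 12 14))^(-1)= (1 10)(7 16)(11 14 12)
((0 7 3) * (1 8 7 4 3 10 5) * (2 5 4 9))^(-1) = ((0 9 2 5 1 8 7 10 4 3))^(-1) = (0 3 4 10 7 8 1 5 2 9)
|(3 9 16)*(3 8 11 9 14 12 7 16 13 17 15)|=11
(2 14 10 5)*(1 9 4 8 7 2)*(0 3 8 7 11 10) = (0 3 8 11 10 5 1 9 4 7 2 14) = [3, 9, 14, 8, 7, 1, 6, 2, 11, 4, 5, 10, 12, 13, 0]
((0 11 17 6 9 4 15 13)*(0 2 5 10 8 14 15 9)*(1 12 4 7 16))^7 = ((0 11 17 6)(1 12 4 9 7 16)(2 5 10 8 14 15 13))^7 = (0 6 17 11)(1 12 4 9 7 16)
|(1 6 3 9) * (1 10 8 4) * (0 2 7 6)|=10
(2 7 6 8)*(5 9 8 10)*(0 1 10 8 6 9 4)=(0 1 10 5 4)(2 7 9 6 8)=[1, 10, 7, 3, 0, 4, 8, 9, 2, 6, 5]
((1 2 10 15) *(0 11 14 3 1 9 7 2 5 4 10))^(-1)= ((0 11 14 3 1 5 4 10 15 9 7 2))^(-1)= (0 2 7 9 15 10 4 5 1 3 14 11)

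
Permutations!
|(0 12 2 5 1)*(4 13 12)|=7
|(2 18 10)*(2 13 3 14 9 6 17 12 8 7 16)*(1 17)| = |(1 17 12 8 7 16 2 18 10 13 3 14 9 6)| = 14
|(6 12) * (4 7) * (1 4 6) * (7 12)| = 6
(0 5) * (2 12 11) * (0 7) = (0 5 7)(2 12 11) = [5, 1, 12, 3, 4, 7, 6, 0, 8, 9, 10, 2, 11]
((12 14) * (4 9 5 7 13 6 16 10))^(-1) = (4 10 16 6 13 7 5 9)(12 14)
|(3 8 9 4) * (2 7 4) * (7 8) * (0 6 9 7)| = |(0 6 9 2 8 7 4 3)| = 8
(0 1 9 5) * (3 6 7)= (0 1 9 5)(3 6 7)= [1, 9, 2, 6, 4, 0, 7, 3, 8, 5]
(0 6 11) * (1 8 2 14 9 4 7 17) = (0 6 11)(1 8 2 14 9 4 7 17) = [6, 8, 14, 3, 7, 5, 11, 17, 2, 4, 10, 0, 12, 13, 9, 15, 16, 1]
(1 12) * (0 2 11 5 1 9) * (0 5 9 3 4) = (0 2 11 9 5 1 12 3 4) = [2, 12, 11, 4, 0, 1, 6, 7, 8, 5, 10, 9, 3]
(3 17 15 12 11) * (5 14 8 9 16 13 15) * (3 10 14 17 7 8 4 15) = (3 7 8 9 16 13)(4 15 12 11 10 14)(5 17) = [0, 1, 2, 7, 15, 17, 6, 8, 9, 16, 14, 10, 11, 3, 4, 12, 13, 5]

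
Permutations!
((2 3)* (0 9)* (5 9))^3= ((0 5 9)(2 3))^3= (9)(2 3)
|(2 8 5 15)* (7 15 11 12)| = 7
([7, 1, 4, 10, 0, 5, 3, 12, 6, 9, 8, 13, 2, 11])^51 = (0 7 12 2 4)(3 6 8 10)(11 13)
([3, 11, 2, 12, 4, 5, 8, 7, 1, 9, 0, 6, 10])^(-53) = [10, 8, 2, 0, 4, 5, 11, 7, 6, 9, 12, 1, 3]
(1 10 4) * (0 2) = (0 2)(1 10 4) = [2, 10, 0, 3, 1, 5, 6, 7, 8, 9, 4]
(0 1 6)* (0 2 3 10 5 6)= (0 1)(2 3 10 5 6)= [1, 0, 3, 10, 4, 6, 2, 7, 8, 9, 5]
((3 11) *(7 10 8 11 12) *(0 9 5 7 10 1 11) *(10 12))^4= (12)(0 1 8 7 10 5 3 9 11)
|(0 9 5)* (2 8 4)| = |(0 9 5)(2 8 4)| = 3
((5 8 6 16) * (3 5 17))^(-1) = (3 17 16 6 8 5)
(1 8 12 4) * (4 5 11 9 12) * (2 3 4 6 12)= [0, 8, 3, 4, 1, 11, 12, 7, 6, 2, 10, 9, 5]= (1 8 6 12 5 11 9 2 3 4)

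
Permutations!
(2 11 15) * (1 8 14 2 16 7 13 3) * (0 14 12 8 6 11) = [14, 6, 0, 1, 4, 5, 11, 13, 12, 9, 10, 15, 8, 3, 2, 16, 7] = (0 14 2)(1 6 11 15 16 7 13 3)(8 12)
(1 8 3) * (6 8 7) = (1 7 6 8 3) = [0, 7, 2, 1, 4, 5, 8, 6, 3]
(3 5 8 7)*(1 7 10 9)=[0, 7, 2, 5, 4, 8, 6, 3, 10, 1, 9]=(1 7 3 5 8 10 9)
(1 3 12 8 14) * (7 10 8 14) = (1 3 12 14)(7 10 8) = [0, 3, 2, 12, 4, 5, 6, 10, 7, 9, 8, 11, 14, 13, 1]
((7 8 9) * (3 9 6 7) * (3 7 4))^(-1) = (3 4 6 8 7 9)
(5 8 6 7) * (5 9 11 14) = (5 8 6 7 9 11 14) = [0, 1, 2, 3, 4, 8, 7, 9, 6, 11, 10, 14, 12, 13, 5]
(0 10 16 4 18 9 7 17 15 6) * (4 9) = (0 10 16 9 7 17 15 6)(4 18) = [10, 1, 2, 3, 18, 5, 0, 17, 8, 7, 16, 11, 12, 13, 14, 6, 9, 15, 4]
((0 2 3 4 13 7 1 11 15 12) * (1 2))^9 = (0 12 15 11 1)(2 7 13 4 3)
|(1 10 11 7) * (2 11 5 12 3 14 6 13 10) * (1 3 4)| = 12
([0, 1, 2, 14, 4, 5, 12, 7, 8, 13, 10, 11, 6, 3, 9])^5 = (3 14 9 13)(6 12)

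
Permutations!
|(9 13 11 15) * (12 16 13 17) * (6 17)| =8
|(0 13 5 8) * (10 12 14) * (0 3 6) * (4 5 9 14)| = |(0 13 9 14 10 12 4 5 8 3 6)| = 11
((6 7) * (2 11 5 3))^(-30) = ((2 11 5 3)(6 7))^(-30) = (2 5)(3 11)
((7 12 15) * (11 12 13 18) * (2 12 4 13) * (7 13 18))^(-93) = ((2 12 15 13 7)(4 18 11))^(-93) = (18)(2 15 7 12 13)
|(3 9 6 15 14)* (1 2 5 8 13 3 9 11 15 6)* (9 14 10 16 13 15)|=|(1 2 5 8 15 10 16 13 3 11 9)|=11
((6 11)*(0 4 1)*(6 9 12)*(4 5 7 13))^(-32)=(0 4 7)(1 13 5)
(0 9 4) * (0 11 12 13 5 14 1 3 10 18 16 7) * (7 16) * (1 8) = (0 9 4 11 12 13 5 14 8 1 3 10 18 7) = [9, 3, 2, 10, 11, 14, 6, 0, 1, 4, 18, 12, 13, 5, 8, 15, 16, 17, 7]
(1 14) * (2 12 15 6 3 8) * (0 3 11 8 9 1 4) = (0 3 9 1 14 4)(2 12 15 6 11 8) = [3, 14, 12, 9, 0, 5, 11, 7, 2, 1, 10, 8, 15, 13, 4, 6]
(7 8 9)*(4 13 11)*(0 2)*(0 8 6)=(0 2 8 9 7 6)(4 13 11)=[2, 1, 8, 3, 13, 5, 0, 6, 9, 7, 10, 4, 12, 11]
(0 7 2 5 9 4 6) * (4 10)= (0 7 2 5 9 10 4 6)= [7, 1, 5, 3, 6, 9, 0, 2, 8, 10, 4]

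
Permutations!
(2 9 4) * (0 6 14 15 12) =(0 6 14 15 12)(2 9 4) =[6, 1, 9, 3, 2, 5, 14, 7, 8, 4, 10, 11, 0, 13, 15, 12]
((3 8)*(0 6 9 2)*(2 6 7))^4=((0 7 2)(3 8)(6 9))^4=(9)(0 7 2)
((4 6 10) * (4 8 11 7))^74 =(4 10 11)(6 8 7) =((4 6 10 8 11 7))^74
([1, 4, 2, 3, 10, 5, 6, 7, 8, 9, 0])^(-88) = [0, 1, 2, 3, 4, 5, 6, 7, 8, 9, 10]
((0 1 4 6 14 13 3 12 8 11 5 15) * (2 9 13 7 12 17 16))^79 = ((0 1 4 6 14 7 12 8 11 5 15)(2 9 13 3 17 16))^79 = (0 4 14 12 11 15 1 6 7 8 5)(2 9 13 3 17 16)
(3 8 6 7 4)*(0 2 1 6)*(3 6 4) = (0 2 1 4 6 7 3 8) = [2, 4, 1, 8, 6, 5, 7, 3, 0]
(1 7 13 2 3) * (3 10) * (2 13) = [0, 7, 10, 1, 4, 5, 6, 2, 8, 9, 3, 11, 12, 13] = (13)(1 7 2 10 3)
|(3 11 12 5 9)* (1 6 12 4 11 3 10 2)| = 14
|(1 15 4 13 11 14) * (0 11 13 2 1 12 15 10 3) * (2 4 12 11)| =|(0 2 1 10 3)(11 14)(12 15)| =10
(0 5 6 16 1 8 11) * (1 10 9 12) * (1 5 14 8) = (0 14 8 11)(5 6 16 10 9 12) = [14, 1, 2, 3, 4, 6, 16, 7, 11, 12, 9, 0, 5, 13, 8, 15, 10]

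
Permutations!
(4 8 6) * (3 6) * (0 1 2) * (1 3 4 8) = (0 3 6 8 4 1 2) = [3, 2, 0, 6, 1, 5, 8, 7, 4]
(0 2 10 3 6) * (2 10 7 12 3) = (0 10 2 7 12 3 6) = [10, 1, 7, 6, 4, 5, 0, 12, 8, 9, 2, 11, 3]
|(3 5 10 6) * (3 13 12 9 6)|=|(3 5 10)(6 13 12 9)|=12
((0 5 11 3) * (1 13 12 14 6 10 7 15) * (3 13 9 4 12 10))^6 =(0 15 6 10 12 11 9)(1 3 7 14 13 4 5)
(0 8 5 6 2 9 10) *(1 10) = (0 8 5 6 2 9 1 10) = [8, 10, 9, 3, 4, 6, 2, 7, 5, 1, 0]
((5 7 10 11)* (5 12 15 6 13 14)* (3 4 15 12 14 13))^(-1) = ((3 4 15 6)(5 7 10 11 14))^(-1) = (3 6 15 4)(5 14 11 10 7)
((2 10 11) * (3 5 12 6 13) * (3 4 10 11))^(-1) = ((2 11)(3 5 12 6 13 4 10))^(-1) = (2 11)(3 10 4 13 6 12 5)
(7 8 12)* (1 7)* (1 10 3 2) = (1 7 8 12 10 3 2) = [0, 7, 1, 2, 4, 5, 6, 8, 12, 9, 3, 11, 10]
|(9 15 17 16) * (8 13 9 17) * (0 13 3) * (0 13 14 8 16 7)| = |(0 14 8 3 13 9 15 16 17 7)| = 10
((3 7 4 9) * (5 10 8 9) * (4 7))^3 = ((3 4 5 10 8 9))^3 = (3 10)(4 8)(5 9)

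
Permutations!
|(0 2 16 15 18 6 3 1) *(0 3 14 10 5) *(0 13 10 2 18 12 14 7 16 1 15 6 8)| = |(0 18 8)(1 3 15 12 14 2)(5 13 10)(6 7 16)| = 6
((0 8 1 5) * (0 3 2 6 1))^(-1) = ((0 8)(1 5 3 2 6))^(-1) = (0 8)(1 6 2 3 5)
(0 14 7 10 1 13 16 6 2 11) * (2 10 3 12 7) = (0 14 2 11)(1 13 16 6 10)(3 12 7) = [14, 13, 11, 12, 4, 5, 10, 3, 8, 9, 1, 0, 7, 16, 2, 15, 6]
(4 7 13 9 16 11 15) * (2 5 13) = (2 5 13 9 16 11 15 4 7) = [0, 1, 5, 3, 7, 13, 6, 2, 8, 16, 10, 15, 12, 9, 14, 4, 11]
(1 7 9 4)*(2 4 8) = (1 7 9 8 2 4) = [0, 7, 4, 3, 1, 5, 6, 9, 2, 8]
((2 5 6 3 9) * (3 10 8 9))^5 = ((2 5 6 10 8 9))^5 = (2 9 8 10 6 5)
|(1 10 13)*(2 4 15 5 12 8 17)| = |(1 10 13)(2 4 15 5 12 8 17)| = 21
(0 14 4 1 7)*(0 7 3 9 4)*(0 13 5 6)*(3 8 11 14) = (0 3 9 4 1 8 11 14 13 5 6) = [3, 8, 2, 9, 1, 6, 0, 7, 11, 4, 10, 14, 12, 5, 13]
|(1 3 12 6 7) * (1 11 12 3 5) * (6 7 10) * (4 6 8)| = 12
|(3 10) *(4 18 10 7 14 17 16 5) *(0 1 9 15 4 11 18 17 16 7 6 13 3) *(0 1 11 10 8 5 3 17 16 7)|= |(0 11 18 8 5 10 1 9 15 4 16 3 6 13 17)(7 14)|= 30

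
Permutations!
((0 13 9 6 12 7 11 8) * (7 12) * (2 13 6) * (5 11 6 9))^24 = (0 13 8 2 11 9 5) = ((0 9 2 13 5 11 8)(6 7))^24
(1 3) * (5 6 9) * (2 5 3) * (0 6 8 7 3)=[6, 2, 5, 1, 4, 8, 9, 3, 7, 0]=(0 6 9)(1 2 5 8 7 3)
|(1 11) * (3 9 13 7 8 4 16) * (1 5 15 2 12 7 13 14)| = |(1 11 5 15 2 12 7 8 4 16 3 9 14)| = 13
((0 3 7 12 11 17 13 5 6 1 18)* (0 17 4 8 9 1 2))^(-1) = (0 2 6 5 13 17 18 1 9 8 4 11 12 7 3)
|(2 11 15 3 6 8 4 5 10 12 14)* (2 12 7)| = |(2 11 15 3 6 8 4 5 10 7)(12 14)| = 10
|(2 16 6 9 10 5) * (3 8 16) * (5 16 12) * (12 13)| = |(2 3 8 13 12 5)(6 9 10 16)| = 12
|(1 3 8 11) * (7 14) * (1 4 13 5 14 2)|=10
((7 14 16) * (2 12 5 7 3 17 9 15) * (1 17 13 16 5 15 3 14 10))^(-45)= (1 16)(3 7)(5 9)(10 13)(14 17)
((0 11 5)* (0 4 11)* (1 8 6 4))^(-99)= (1 4)(5 6)(8 11)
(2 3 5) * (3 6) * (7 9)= (2 6 3 5)(7 9)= [0, 1, 6, 5, 4, 2, 3, 9, 8, 7]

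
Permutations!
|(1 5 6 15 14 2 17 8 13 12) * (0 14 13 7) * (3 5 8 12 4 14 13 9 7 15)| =12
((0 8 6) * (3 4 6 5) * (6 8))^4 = ((0 6)(3 4 8 5))^4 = (8)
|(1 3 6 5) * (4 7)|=4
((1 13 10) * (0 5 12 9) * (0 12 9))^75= (13)(0 12 9 5)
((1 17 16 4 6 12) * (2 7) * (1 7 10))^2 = (1 16 6 7 10 17 4 12 2)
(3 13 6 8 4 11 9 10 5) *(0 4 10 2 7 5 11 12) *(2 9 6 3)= (0 4 12)(2 7 5)(3 13)(6 8 10 11)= [4, 1, 7, 13, 12, 2, 8, 5, 10, 9, 11, 6, 0, 3]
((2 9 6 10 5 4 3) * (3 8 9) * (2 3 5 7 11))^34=(2 7 6 8 5 11 10 9 4)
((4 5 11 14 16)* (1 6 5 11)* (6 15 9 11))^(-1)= ((1 15 9 11 14 16 4 6 5))^(-1)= (1 5 6 4 16 14 11 9 15)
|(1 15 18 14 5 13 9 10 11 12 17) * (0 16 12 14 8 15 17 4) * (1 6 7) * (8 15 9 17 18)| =|(0 16 12 4)(1 18 15 8 9 10 11 14 5 13 17 6 7)| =52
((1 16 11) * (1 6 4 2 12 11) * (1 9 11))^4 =((1 16 9 11 6 4 2 12))^4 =(1 6)(2 9)(4 16)(11 12)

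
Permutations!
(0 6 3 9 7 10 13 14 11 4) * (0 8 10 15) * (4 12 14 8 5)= (0 6 3 9 7 15)(4 5)(8 10 13)(11 12 14)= [6, 1, 2, 9, 5, 4, 3, 15, 10, 7, 13, 12, 14, 8, 11, 0]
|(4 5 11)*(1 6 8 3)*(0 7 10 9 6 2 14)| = |(0 7 10 9 6 8 3 1 2 14)(4 5 11)| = 30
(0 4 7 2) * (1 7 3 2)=(0 4 3 2)(1 7)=[4, 7, 0, 2, 3, 5, 6, 1]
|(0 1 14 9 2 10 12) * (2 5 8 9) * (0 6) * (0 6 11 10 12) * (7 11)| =|(0 1 14 2 12 7 11 10)(5 8 9)| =24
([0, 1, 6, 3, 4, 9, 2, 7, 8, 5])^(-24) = [0, 1, 2, 3, 4, 5, 6, 7, 8, 9]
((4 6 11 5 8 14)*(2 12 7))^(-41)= (2 12 7)(4 6 11 5 8 14)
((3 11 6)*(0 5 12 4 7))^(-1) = ((0 5 12 4 7)(3 11 6))^(-1) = (0 7 4 12 5)(3 6 11)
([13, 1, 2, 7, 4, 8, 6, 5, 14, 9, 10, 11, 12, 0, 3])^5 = [13, 1, 2, 3, 4, 5, 6, 7, 8, 9, 10, 11, 12, 0, 14]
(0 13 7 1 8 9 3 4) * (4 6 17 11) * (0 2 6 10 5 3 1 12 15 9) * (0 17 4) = (0 13 7 12 15 9 1 8 17 11)(2 6 4)(3 10 5) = [13, 8, 6, 10, 2, 3, 4, 12, 17, 1, 5, 0, 15, 7, 14, 9, 16, 11]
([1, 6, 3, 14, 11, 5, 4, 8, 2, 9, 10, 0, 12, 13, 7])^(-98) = [6, 4, 14, 7, 0, 5, 11, 2, 3, 9, 10, 1, 12, 13, 8]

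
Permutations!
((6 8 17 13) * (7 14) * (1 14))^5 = (1 7 14)(6 8 17 13)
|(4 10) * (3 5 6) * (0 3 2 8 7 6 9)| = 4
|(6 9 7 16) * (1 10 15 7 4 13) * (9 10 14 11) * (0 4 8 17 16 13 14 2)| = 15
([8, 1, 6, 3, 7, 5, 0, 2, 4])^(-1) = (0 6 2 7 4 8)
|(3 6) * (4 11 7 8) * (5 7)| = 10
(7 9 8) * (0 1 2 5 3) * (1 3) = (0 3)(1 2 5)(7 9 8) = [3, 2, 5, 0, 4, 1, 6, 9, 7, 8]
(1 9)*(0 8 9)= [8, 0, 2, 3, 4, 5, 6, 7, 9, 1]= (0 8 9 1)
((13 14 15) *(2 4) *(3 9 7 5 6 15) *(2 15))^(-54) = (2 9 15 5 14)(3 4 7 13 6)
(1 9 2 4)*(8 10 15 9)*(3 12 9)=(1 8 10 15 3 12 9 2 4)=[0, 8, 4, 12, 1, 5, 6, 7, 10, 2, 15, 11, 9, 13, 14, 3]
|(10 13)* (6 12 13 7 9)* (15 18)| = |(6 12 13 10 7 9)(15 18)| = 6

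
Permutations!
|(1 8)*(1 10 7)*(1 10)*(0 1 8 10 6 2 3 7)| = |(0 1 10)(2 3 7 6)| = 12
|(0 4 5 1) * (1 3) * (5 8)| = 6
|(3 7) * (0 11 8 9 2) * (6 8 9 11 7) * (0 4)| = |(0 7 3 6 8 11 9 2 4)| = 9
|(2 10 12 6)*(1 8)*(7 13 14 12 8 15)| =10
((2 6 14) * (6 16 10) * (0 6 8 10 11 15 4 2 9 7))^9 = (0 7 9 14 6)(2 4 15 11 16)(8 10)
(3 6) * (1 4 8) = (1 4 8)(3 6) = [0, 4, 2, 6, 8, 5, 3, 7, 1]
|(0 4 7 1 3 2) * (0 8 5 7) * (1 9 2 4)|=20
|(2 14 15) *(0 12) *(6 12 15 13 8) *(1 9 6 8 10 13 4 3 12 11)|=|(0 15 2 14 4 3 12)(1 9 6 11)(10 13)|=28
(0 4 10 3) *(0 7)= [4, 1, 2, 7, 10, 5, 6, 0, 8, 9, 3]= (0 4 10 3 7)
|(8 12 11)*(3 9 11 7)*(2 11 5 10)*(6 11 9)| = 12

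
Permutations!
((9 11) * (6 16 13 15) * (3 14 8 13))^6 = ((3 14 8 13 15 6 16)(9 11))^6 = (3 16 6 15 13 8 14)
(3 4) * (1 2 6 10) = [0, 2, 6, 4, 3, 5, 10, 7, 8, 9, 1] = (1 2 6 10)(3 4)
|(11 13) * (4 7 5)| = |(4 7 5)(11 13)| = 6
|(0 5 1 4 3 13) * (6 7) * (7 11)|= 6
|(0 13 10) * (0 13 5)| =2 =|(0 5)(10 13)|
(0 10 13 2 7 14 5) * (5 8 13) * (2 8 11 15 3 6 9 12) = (0 10 5)(2 7 14 11 15 3 6 9 12)(8 13) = [10, 1, 7, 6, 4, 0, 9, 14, 13, 12, 5, 15, 2, 8, 11, 3]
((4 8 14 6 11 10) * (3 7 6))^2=((3 7 6 11 10 4 8 14))^2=(3 6 10 8)(4 14 7 11)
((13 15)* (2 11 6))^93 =((2 11 6)(13 15))^93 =(13 15)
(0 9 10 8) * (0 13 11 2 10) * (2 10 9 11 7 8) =[11, 1, 9, 3, 4, 5, 6, 8, 13, 0, 2, 10, 12, 7] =(0 11 10 2 9)(7 8 13)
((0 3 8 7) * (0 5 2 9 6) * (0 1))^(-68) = (0 5 1 7 6 8 9 3 2)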